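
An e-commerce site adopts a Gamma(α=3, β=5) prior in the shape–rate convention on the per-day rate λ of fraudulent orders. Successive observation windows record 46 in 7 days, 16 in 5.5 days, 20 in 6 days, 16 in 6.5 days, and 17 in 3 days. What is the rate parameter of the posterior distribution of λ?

Total count: 46 + 16 + 20 + 16 + 17 = 115.
Total exposure: 7 + 5.5 + 6 + 6.5 + 3 = 28 days.
Posterior: α' = 3 + 115 = 118, β' = 5 + 28 = 33.

33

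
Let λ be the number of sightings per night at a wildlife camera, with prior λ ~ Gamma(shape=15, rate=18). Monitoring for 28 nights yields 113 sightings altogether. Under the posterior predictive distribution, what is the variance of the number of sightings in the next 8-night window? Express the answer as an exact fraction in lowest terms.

Total count 113 over total exposure 28 nights.
By Gamma–Poisson conjugacy, the posterior is Gamma(α + Σx, β + Σt) = Gamma(15 + 113, 18 + 28) = Gamma(128, 46).
The posterior predictive for a window of length T is Negative Binomial with variance T·α'·(β'+T)/β'² = 8·128·54/2116 = 13824/529.

13824/529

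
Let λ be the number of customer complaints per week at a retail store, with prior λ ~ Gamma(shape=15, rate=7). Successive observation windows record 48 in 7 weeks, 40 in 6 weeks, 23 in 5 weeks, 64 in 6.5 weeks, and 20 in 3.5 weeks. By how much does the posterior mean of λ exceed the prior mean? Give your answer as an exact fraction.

Total count: 48 + 40 + 23 + 64 + 20 = 195.
Total exposure: 7 + 6 + 5 + 6.5 + 3.5 = 28 weeks.
Gamma(α, β) with Poisson data over total exposure Σt gives posterior Gamma(α+Σx, β+Σt) = Gamma(210, 35).
Posterior mean = 210/35 = 6; prior mean = 15/7 = 15/7. Difference = 6 − 15/7 = 27/7.

27/7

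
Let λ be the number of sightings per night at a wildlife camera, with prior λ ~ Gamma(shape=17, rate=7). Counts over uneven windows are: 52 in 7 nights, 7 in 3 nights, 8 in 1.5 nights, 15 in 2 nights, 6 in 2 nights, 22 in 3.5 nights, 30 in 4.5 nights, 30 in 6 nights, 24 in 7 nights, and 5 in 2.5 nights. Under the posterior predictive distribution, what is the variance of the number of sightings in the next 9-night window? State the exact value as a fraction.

Total count: 52 + 7 + 8 + 15 + 6 + 22 + 30 + 30 + 24 + 5 = 199.
Total exposure: 7 + 3 + 1.5 + 2 + 2 + 3.5 + 4.5 + 6 + 7 + 2.5 = 39 nights.
Conjugate update: add total count to the shape and total exposure to the rate, giving Gamma(216, 46).
The posterior predictive for a window of length T is Negative Binomial with variance T·α'·(β'+T)/β'² = 9·216·55/2116 = 26730/529.

26730/529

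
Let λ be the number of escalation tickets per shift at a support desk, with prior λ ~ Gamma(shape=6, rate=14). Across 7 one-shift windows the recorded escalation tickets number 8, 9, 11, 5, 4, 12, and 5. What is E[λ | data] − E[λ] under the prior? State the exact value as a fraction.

Total count: 8 + 9 + 11 + 5 + 4 + 12 + 5 = 54.
Total exposure: 7 shifts.
Posterior: α' = 6 + 54 = 60, β' = 14 + 7 = 21.
Posterior mean = 60/21 = 20/7; prior mean = 6/14 = 3/7. Difference = 20/7 − 3/7 = 17/7.

17/7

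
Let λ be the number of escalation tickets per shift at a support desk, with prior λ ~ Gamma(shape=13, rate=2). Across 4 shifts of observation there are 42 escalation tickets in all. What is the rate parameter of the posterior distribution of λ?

Total count 42 over total exposure 4 shifts.
Conjugate update: add total count to the shape and total exposure to the rate, giving Gamma(55, 6).

6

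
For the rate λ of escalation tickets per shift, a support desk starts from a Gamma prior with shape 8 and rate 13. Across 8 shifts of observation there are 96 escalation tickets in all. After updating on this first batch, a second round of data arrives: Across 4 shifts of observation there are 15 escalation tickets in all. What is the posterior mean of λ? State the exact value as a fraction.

119/25

Total count 96 over total exposure 8 shifts.
After the first batch: Gamma(8 + 96, 13 + 8) = Gamma(104, 21).
Total count 15 over total exposure 4 shifts.
After the second batch: Gamma(104 + 15, 21 + 4) = Gamma(119, 25).
Posterior mean = α'/β' = 119/25.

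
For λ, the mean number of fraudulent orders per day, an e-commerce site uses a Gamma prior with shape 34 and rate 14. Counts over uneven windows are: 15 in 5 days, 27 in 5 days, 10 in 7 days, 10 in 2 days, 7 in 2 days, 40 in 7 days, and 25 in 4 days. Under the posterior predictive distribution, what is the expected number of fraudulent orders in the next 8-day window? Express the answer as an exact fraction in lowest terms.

672/23

Total count: 15 + 27 + 10 + 10 + 7 + 40 + 25 = 134.
Total exposure: 5 + 5 + 7 + 2 + 2 + 7 + 4 = 32 days.
Posterior: α' = 34 + 134 = 168, β' = 14 + 32 = 46.
Predictive mean over an 8-day window = T·E[λ|data] = 8·168/46 = 672/23.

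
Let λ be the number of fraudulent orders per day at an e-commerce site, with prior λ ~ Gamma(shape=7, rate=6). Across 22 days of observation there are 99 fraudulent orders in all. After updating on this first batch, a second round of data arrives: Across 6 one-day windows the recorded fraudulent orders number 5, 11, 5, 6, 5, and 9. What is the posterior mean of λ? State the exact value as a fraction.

Total count 99 over total exposure 22 days.
After the first batch: Gamma(7 + 99, 6 + 22) = Gamma(106, 28).
Total count: 5 + 11 + 5 + 6 + 5 + 9 = 41.
Total exposure: 6 days.
After the second batch: Gamma(106 + 41, 28 + 6) = Gamma(147, 34).
Posterior mean = α'/β' = 147/34.

147/34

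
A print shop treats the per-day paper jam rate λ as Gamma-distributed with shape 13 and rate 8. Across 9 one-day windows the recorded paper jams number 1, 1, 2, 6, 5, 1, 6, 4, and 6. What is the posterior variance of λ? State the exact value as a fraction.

Total count: 1 + 1 + 2 + 6 + 5 + 1 + 6 + 4 + 6 = 32.
Total exposure: 9 days.
Gamma(α, β) with Poisson data over total exposure Σt gives posterior Gamma(α+Σx, β+Σt) = Gamma(45, 17).
Posterior variance = α'/β'² = 45/289.

45/289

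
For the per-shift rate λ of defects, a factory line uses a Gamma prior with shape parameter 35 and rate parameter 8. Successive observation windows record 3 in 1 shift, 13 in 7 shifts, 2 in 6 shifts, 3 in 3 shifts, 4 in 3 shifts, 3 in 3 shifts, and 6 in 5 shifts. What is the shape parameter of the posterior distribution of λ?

69

Total count: 3 + 13 + 2 + 3 + 4 + 3 + 6 = 34.
Total exposure: 1 + 7 + 6 + 3 + 3 + 3 + 5 = 28 shifts.
By Gamma–Poisson conjugacy, the posterior is Gamma(α + Σx, β + Σt) = Gamma(35 + 34, 8 + 28) = Gamma(69, 36).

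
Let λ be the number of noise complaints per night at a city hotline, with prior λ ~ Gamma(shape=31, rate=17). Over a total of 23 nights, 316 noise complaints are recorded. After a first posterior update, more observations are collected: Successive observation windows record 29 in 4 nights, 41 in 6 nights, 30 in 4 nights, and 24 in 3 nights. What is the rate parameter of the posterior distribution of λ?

57

Total count 316 over total exposure 23 nights.
After the first batch: Gamma(31 + 316, 17 + 23) = Gamma(347, 40).
Total count: 29 + 41 + 30 + 24 = 124.
Total exposure: 4 + 6 + 4 + 3 = 17 nights.
After the second batch: Gamma(347 + 124, 40 + 17) = Gamma(471, 57).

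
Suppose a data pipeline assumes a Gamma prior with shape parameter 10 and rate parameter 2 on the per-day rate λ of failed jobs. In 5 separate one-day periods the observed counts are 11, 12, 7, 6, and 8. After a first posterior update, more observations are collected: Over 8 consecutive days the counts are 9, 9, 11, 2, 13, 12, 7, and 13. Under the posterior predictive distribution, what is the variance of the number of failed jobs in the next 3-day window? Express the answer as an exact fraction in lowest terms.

156/5

Total count: 11 + 12 + 7 + 6 + 8 = 44.
Total exposure: 5 days.
After the first batch: Gamma(10 + 44, 2 + 5) = Gamma(54, 7).
Total count: 9 + 9 + 11 + 2 + 13 + 12 + 7 + 13 = 76.
Total exposure: 8 days.
After the second batch: Gamma(54 + 76, 7 + 8) = Gamma(130, 15).
The posterior predictive for a window of length T is Negative Binomial with variance T·α'·(β'+T)/β'² = 3·130·18/225 = 156/5.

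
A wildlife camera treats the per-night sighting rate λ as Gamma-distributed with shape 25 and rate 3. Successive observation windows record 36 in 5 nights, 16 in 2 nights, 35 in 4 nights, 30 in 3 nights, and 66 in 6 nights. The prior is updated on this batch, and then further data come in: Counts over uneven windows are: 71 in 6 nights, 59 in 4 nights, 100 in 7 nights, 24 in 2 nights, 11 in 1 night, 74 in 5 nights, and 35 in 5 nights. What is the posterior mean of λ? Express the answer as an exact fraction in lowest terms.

582/53

Total count: 36 + 16 + 35 + 30 + 66 = 183.
Total exposure: 5 + 2 + 4 + 3 + 6 = 20 nights.
After the first batch: Gamma(25 + 183, 3 + 20) = Gamma(208, 23).
Total count: 71 + 59 + 100 + 24 + 11 + 74 + 35 = 374.
Total exposure: 6 + 4 + 7 + 2 + 1 + 5 + 5 = 30 nights.
After the second batch: Gamma(208 + 374, 23 + 30) = Gamma(582, 53).
Posterior mean = α'/β' = 582/53.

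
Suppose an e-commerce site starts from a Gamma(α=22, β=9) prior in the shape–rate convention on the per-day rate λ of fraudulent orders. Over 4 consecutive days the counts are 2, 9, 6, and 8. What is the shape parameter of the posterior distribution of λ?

47

Total count: 2 + 9 + 6 + 8 = 25.
Total exposure: 4 days.
By Gamma–Poisson conjugacy, the posterior is Gamma(α + Σx, β + Σt) = Gamma(22 + 25, 9 + 4) = Gamma(47, 13).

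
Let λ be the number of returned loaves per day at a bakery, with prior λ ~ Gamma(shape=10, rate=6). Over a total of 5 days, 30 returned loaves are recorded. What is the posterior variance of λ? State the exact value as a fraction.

Total count 30 over total exposure 5 days.
The Gamma prior is conjugate for the Poisson rate, so λ | data ~ Gamma(10+30, 6+5) = Gamma(40, 11).
Posterior variance = α'/β'² = 40/121.

40/121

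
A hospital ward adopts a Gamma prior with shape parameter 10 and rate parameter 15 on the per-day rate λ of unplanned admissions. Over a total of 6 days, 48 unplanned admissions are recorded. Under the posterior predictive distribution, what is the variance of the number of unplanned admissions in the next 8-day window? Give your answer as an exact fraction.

13456/441

Total count 48 over total exposure 6 days.
Posterior: α' = 10 + 48 = 58, β' = 15 + 6 = 21.
The posterior predictive for a window of length T is Negative Binomial with variance T·α'·(β'+T)/β'² = 8·58·29/441 = 13456/441.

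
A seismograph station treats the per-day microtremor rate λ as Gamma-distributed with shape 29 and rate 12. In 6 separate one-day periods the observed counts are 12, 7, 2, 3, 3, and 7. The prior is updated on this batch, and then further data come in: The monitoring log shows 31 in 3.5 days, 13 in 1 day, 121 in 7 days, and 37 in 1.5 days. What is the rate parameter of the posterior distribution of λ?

Total count: 12 + 7 + 2 + 3 + 3 + 7 = 34.
Total exposure: 6 days.
After the first batch: Gamma(29 + 34, 12 + 6) = Gamma(63, 18).
Total count: 31 + 13 + 121 + 37 = 202.
Total exposure: 3.5 + 1 + 7 + 1.5 = 13 days.
After the second batch: Gamma(63 + 202, 18 + 13) = Gamma(265, 31).

31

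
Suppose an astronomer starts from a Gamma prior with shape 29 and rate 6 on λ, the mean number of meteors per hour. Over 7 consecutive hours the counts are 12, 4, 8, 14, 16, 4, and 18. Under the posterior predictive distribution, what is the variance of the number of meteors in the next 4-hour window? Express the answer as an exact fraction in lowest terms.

7140/169

Total count: 12 + 4 + 8 + 14 + 16 + 4 + 18 = 76.
Total exposure: 7 hours.
Gamma(α, β) with Poisson data over total exposure Σt gives posterior Gamma(α+Σx, β+Σt) = Gamma(105, 13).
The posterior predictive for a window of length T is Negative Binomial with variance T·α'·(β'+T)/β'² = 4·105·17/169 = 7140/169.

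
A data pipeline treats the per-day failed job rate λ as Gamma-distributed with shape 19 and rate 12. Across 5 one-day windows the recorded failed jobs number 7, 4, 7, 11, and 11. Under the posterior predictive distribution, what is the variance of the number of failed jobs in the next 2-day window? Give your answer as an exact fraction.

2242/289

Total count: 7 + 4 + 7 + 11 + 11 = 40.
Total exposure: 5 days.
Gamma(α, β) with Poisson data over total exposure Σt gives posterior Gamma(α+Σx, β+Σt) = Gamma(59, 17).
The posterior predictive for a window of length T is Negative Binomial with variance T·α'·(β'+T)/β'² = 2·59·19/289 = 2242/289.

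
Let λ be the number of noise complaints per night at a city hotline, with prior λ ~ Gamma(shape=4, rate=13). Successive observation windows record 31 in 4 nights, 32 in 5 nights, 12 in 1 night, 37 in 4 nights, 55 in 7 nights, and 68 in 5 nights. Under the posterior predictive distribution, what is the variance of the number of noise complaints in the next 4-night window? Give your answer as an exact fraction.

41108/1521

Total count: 31 + 32 + 12 + 37 + 55 + 68 = 235.
Total exposure: 4 + 5 + 1 + 4 + 7 + 5 = 26 nights.
Conjugate update: add total count to the shape and total exposure to the rate, giving Gamma(239, 39).
The posterior predictive for a window of length T is Negative Binomial with variance T·α'·(β'+T)/β'² = 4·239·43/1521 = 41108/1521.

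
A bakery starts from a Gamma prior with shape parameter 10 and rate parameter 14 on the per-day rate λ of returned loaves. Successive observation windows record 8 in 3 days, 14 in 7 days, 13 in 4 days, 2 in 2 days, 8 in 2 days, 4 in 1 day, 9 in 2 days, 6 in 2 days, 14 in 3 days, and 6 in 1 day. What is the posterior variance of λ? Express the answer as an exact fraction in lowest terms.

Total count: 8 + 14 + 13 + 2 + 8 + 4 + 9 + 6 + 14 + 6 = 84.
Total exposure: 3 + 7 + 4 + 2 + 2 + 1 + 2 + 2 + 3 + 1 = 27 days.
Gamma(α, β) with Poisson data over total exposure Σt gives posterior Gamma(α+Σx, β+Σt) = Gamma(94, 41).
Posterior variance = α'/β'² = 94/1681.

94/1681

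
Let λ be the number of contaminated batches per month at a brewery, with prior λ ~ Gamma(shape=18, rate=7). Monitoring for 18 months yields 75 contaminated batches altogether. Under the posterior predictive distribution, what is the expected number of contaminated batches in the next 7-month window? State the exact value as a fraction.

651/25

Total count 75 over total exposure 18 months.
The Gamma prior is conjugate for the Poisson rate, so λ | data ~ Gamma(18+75, 7+18) = Gamma(93, 25).
Predictive mean over a 7-month window = T·E[λ|data] = 7·93/25 = 651/25.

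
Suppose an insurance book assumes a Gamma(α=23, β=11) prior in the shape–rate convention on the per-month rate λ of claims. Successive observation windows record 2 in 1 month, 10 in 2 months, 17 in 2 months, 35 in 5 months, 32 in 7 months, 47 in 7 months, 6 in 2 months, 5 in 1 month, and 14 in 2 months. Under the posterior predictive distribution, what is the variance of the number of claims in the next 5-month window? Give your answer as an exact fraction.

1719/64

Total count: 2 + 10 + 17 + 35 + 32 + 47 + 6 + 5 + 14 = 168.
Total exposure: 1 + 2 + 2 + 5 + 7 + 7 + 2 + 1 + 2 = 29 months.
By Gamma–Poisson conjugacy, the posterior is Gamma(α + Σx, β + Σt) = Gamma(23 + 168, 11 + 29) = Gamma(191, 40).
The posterior predictive for a window of length T is Negative Binomial with variance T·α'·(β'+T)/β'² = 5·191·45/1600 = 1719/64.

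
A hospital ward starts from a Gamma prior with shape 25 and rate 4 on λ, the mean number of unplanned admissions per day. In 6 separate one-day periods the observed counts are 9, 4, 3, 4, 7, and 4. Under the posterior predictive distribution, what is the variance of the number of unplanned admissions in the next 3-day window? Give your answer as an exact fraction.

546/25

Total count: 9 + 4 + 3 + 4 + 7 + 4 = 31.
Total exposure: 6 days.
By Gamma–Poisson conjugacy, the posterior is Gamma(α + Σx, β + Σt) = Gamma(25 + 31, 4 + 6) = Gamma(56, 10).
The posterior predictive for a window of length T is Negative Binomial with variance T·α'·(β'+T)/β'² = 3·56·13/100 = 546/25.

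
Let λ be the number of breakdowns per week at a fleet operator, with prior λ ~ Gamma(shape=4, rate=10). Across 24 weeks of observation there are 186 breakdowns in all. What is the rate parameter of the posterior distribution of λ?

Total count 186 over total exposure 24 weeks.
Posterior: α' = 4 + 186 = 190, β' = 10 + 24 = 34.

34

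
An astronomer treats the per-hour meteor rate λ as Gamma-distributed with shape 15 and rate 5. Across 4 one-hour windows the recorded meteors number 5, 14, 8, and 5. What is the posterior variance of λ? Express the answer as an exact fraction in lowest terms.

Total count: 5 + 14 + 8 + 5 = 32.
Total exposure: 4 hours.
Conjugate update: add total count to the shape and total exposure to the rate, giving Gamma(47, 9).
Posterior variance = α'/β'² = 47/81.

47/81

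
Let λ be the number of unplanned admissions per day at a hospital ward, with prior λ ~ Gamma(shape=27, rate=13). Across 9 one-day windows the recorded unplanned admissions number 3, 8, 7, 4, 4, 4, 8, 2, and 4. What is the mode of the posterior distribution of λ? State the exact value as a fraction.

Total count: 3 + 8 + 7 + 4 + 4 + 4 + 8 + 2 + 4 = 44.
Total exposure: 9 days.
Gamma(α, β) with Poisson data over total exposure Σt gives posterior Gamma(α+Σx, β+Σt) = Gamma(71, 22).
Posterior mode = (α'−1)/β' = 70/22 = 35/11.

35/11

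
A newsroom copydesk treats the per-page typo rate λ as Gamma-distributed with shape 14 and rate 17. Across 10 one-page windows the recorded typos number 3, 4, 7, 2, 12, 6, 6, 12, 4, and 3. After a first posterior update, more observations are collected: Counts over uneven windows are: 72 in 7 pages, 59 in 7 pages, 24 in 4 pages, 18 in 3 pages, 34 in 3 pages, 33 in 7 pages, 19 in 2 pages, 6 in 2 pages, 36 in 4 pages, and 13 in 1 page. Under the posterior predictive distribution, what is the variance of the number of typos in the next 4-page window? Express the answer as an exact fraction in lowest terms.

Total count: 3 + 4 + 7 + 2 + 12 + 6 + 6 + 12 + 4 + 3 = 59.
Total exposure: 10 pages.
After the first batch: Gamma(14 + 59, 17 + 10) = Gamma(73, 27).
Total count: 72 + 59 + 24 + 18 + 34 + 33 + 19 + 6 + 36 + 13 = 314.
Total exposure: 7 + 7 + 4 + 3 + 3 + 7 + 2 + 2 + 4 + 1 = 40 pages.
After the second batch: Gamma(73 + 314, 27 + 40) = Gamma(387, 67).
The posterior predictive for a window of length T is Negative Binomial with variance T·α'·(β'+T)/β'² = 4·387·71/4489 = 109908/4489.

109908/4489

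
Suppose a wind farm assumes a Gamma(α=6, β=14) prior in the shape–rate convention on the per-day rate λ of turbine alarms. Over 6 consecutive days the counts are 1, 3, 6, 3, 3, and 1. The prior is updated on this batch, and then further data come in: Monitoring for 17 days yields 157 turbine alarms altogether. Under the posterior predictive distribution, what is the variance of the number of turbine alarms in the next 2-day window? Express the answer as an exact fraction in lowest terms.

Total count: 1 + 3 + 6 + 3 + 3 + 1 = 17.
Total exposure: 6 days.
After the first batch: Gamma(6 + 17, 14 + 6) = Gamma(23, 20).
Total count 157 over total exposure 17 days.
After the second batch: Gamma(23 + 157, 20 + 17) = Gamma(180, 37).
The posterior predictive for a window of length T is Negative Binomial with variance T·α'·(β'+T)/β'² = 2·180·39/1369 = 14040/1369.

14040/1369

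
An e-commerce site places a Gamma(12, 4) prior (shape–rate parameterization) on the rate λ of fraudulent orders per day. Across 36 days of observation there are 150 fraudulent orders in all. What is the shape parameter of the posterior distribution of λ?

Total count 150 over total exposure 36 days.
By Gamma–Poisson conjugacy, the posterior is Gamma(α + Σx, β + Σt) = Gamma(12 + 150, 4 + 36) = Gamma(162, 40).

162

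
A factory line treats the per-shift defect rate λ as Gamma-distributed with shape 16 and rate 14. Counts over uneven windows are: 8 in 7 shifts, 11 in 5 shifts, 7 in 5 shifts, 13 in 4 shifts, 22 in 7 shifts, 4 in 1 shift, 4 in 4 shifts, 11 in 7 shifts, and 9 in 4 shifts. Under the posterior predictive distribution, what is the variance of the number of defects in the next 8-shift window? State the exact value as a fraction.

Total count: 8 + 11 + 7 + 13 + 22 + 4 + 4 + 11 + 9 = 89.
Total exposure: 7 + 5 + 5 + 4 + 7 + 1 + 4 + 7 + 4 = 44 shifts.
Conjugate update: add total count to the shape and total exposure to the rate, giving Gamma(105, 58).
The posterior predictive for a window of length T is Negative Binomial with variance T·α'·(β'+T)/β'² = 8·105·66/3364 = 13860/841.

13860/841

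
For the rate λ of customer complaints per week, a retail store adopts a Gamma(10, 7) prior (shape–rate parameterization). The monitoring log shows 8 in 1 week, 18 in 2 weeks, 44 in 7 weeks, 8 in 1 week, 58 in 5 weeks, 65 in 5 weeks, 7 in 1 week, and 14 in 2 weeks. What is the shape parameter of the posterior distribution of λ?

232

Total count: 8 + 18 + 44 + 8 + 58 + 65 + 7 + 14 = 222.
Total exposure: 1 + 2 + 7 + 1 + 5 + 5 + 1 + 2 = 24 weeks.
Posterior: α' = 10 + 222 = 232, β' = 7 + 24 = 31.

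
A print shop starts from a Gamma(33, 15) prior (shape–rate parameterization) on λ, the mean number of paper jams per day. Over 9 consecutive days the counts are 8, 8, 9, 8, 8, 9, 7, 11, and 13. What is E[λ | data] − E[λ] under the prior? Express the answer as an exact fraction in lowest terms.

51/20

Total count: 8 + 8 + 9 + 8 + 8 + 9 + 7 + 11 + 13 = 81.
Total exposure: 9 days.
Conjugate update: add total count to the shape and total exposure to the rate, giving Gamma(114, 24).
Posterior mean = 114/24 = 19/4; prior mean = 33/15 = 11/5. Difference = 19/4 − 11/5 = 51/20.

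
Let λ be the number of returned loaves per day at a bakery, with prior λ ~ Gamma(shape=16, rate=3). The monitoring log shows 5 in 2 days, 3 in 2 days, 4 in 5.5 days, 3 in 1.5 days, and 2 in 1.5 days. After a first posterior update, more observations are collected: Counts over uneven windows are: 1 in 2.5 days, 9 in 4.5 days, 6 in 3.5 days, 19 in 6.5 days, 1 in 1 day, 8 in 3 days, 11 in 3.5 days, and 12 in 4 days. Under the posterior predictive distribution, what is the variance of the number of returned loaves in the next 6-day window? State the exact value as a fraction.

Total count: 5 + 3 + 4 + 3 + 2 = 17.
Total exposure: 2 + 2 + 5.5 + 1.5 + 1.5 = 12.5 days.
After the first batch: Gamma(16 + 17, 3 + 12.5) = Gamma(33, 31/2).
Total count: 1 + 9 + 6 + 19 + 1 + 8 + 11 + 12 = 67.
Total exposure: 2.5 + 4.5 + 3.5 + 6.5 + 1 + 3 + 3.5 + 4 = 28.5 days.
After the second batch: Gamma(33 + 67, 31/2 + 28.5) = Gamma(100, 44).
The posterior predictive for a window of length T is Negative Binomial with variance T·α'·(β'+T)/β'² = 6·100·50/1936 = 1875/121.

1875/121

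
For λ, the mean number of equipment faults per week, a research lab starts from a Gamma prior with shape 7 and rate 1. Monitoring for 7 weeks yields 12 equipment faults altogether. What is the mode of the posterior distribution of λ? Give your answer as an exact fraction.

Total count 12 over total exposure 7 weeks.
By Gamma–Poisson conjugacy, the posterior is Gamma(α + Σx, β + Σt) = Gamma(7 + 12, 1 + 7) = Gamma(19, 8).
Posterior mode = (α'−1)/β' = 18/8 = 9/4.

9/4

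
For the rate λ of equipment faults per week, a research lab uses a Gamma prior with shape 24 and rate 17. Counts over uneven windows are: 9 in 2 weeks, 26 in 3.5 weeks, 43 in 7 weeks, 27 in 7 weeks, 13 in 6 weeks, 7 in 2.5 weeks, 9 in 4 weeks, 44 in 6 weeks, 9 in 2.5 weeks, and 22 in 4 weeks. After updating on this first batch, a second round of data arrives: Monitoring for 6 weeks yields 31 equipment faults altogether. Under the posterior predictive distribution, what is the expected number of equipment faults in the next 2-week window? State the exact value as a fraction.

Total count: 9 + 26 + 43 + 27 + 13 + 7 + 9 + 44 + 9 + 22 = 209.
Total exposure: 2 + 3.5 + 7 + 7 + 6 + 2.5 + 4 + 6 + 2.5 + 4 = 44.5 weeks.
After the first batch: Gamma(24 + 209, 17 + 44.5) = Gamma(233, 123/2).
Total count 31 over total exposure 6 weeks.
After the second batch: Gamma(233 + 31, 123/2 + 6) = Gamma(264, 135/2).
Predictive mean over a 2-week window = T·E[λ|data] = 2·264/(135/2) = 352/45.

352/45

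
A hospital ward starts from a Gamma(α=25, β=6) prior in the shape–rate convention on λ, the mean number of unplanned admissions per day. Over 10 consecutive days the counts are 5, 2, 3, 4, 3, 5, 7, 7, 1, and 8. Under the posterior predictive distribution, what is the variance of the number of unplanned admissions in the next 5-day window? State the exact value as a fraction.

3675/128

Total count: 5 + 2 + 3 + 4 + 3 + 5 + 7 + 7 + 1 + 8 = 45.
Total exposure: 10 days.
The Gamma prior is conjugate for the Poisson rate, so λ | data ~ Gamma(25+45, 6+10) = Gamma(70, 16).
The posterior predictive for a window of length T is Negative Binomial with variance T·α'·(β'+T)/β'² = 5·70·21/256 = 3675/128.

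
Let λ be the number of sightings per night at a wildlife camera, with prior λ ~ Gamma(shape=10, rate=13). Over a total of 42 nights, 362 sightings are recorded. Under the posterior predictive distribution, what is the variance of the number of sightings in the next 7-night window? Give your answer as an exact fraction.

161448/3025

Total count 362 over total exposure 42 nights.
Gamma(α, β) with Poisson data over total exposure Σt gives posterior Gamma(α+Σx, β+Σt) = Gamma(372, 55).
The posterior predictive for a window of length T is Negative Binomial with variance T·α'·(β'+T)/β'² = 7·372·62/3025 = 161448/3025.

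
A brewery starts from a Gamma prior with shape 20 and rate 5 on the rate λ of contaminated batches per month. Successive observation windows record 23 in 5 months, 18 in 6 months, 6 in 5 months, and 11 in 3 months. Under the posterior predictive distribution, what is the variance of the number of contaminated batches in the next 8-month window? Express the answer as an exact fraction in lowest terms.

104/3

Total count: 23 + 18 + 6 + 11 = 58.
Total exposure: 5 + 6 + 5 + 3 = 19 months.
The Gamma prior is conjugate for the Poisson rate, so λ | data ~ Gamma(20+58, 5+19) = Gamma(78, 24).
The posterior predictive for a window of length T is Negative Binomial with variance T·α'·(β'+T)/β'² = 8·78·32/576 = 104/3.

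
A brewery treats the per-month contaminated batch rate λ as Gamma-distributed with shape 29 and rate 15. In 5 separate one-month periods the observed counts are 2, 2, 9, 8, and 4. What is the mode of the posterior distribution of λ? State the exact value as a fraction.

53/20

Total count: 2 + 2 + 9 + 8 + 4 = 25.
Total exposure: 5 months.
Posterior: α' = 29 + 25 = 54, β' = 15 + 5 = 20.
Posterior mode = (α'−1)/β' = 53/20.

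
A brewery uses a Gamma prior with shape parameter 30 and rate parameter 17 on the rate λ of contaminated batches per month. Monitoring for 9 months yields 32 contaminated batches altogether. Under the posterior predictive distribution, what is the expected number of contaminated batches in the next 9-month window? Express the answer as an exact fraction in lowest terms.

Total count 32 over total exposure 9 months.
Posterior: α' = 30 + 32 = 62, β' = 17 + 9 = 26.
Predictive mean over a 9-month window = T·E[λ|data] = 9·62/26 = 279/13.

279/13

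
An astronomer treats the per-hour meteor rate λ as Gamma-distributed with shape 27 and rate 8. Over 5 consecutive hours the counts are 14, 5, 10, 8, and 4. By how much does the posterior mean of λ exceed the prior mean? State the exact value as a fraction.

Total count: 14 + 5 + 10 + 8 + 4 = 41.
Total exposure: 5 hours.
Posterior: α' = 27 + 41 = 68, β' = 8 + 5 = 13.
Posterior mean = 68/13 = 68/13; prior mean = 27/8 = 27/8. Difference = 68/13 − 27/8 = 193/104.

193/104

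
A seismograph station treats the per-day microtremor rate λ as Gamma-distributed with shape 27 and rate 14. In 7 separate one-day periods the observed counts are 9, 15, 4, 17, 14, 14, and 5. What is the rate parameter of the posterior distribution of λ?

Total count: 9 + 15 + 4 + 17 + 14 + 14 + 5 = 78.
Total exposure: 7 days.
By Gamma–Poisson conjugacy, the posterior is Gamma(α + Σx, β + Σt) = Gamma(27 + 78, 14 + 7) = Gamma(105, 21).

21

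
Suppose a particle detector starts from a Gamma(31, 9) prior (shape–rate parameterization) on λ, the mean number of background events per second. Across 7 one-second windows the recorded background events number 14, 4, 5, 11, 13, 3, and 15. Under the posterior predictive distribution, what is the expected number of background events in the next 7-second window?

42

Total count: 14 + 4 + 5 + 11 + 13 + 3 + 15 = 65.
Total exposure: 7 seconds.
Gamma(α, β) with Poisson data over total exposure Σt gives posterior Gamma(α+Σx, β+Σt) = Gamma(96, 16).
Predictive mean over a 7-second window = T·E[λ|data] = 7·96/16 = 42.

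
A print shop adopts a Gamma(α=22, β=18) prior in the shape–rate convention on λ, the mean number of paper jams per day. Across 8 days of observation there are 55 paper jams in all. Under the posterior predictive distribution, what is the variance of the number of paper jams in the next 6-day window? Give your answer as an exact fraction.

Total count 55 over total exposure 8 days.
Conjugate update: add total count to the shape and total exposure to the rate, giving Gamma(77, 26).
The posterior predictive for a window of length T is Negative Binomial with variance T·α'·(β'+T)/β'² = 6·77·32/676 = 3696/169.

3696/169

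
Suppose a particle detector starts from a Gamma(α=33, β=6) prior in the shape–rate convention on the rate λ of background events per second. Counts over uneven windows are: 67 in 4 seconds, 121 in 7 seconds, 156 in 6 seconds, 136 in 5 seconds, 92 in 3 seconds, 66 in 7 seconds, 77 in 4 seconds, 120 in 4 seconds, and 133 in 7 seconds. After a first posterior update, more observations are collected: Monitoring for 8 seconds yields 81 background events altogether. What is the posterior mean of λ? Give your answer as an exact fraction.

1082/61

Total count: 67 + 121 + 156 + 136 + 92 + 66 + 77 + 120 + 133 = 968.
Total exposure: 4 + 7 + 6 + 5 + 3 + 7 + 4 + 4 + 7 = 47 seconds.
After the first batch: Gamma(33 + 968, 6 + 47) = Gamma(1001, 53).
Total count 81 over total exposure 8 seconds.
After the second batch: Gamma(1001 + 81, 53 + 8) = Gamma(1082, 61).
Posterior mean = α'/β' = 1082/61.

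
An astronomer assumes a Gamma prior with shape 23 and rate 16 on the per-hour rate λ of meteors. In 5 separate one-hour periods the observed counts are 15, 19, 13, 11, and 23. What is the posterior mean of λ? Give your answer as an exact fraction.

Total count: 15 + 19 + 13 + 11 + 23 = 81.
Total exposure: 5 hours.
Conjugate update: add total count to the shape and total exposure to the rate, giving Gamma(104, 21).
Posterior mean = α'/β' = 104/21.

104/21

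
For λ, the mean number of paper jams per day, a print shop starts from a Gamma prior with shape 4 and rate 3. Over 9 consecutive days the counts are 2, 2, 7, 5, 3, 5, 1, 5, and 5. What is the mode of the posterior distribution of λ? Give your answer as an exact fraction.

Total count: 2 + 2 + 7 + 5 + 3 + 5 + 1 + 5 + 5 = 35.
Total exposure: 9 days.
Posterior: α' = 4 + 35 = 39, β' = 3 + 9 = 12.
Posterior mode = (α'−1)/β' = 38/12 = 19/6.

19/6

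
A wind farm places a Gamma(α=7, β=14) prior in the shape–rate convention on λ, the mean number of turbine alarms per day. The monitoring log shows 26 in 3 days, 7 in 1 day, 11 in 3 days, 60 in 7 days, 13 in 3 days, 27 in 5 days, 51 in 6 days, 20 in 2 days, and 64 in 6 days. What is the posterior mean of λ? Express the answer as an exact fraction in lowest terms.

Total count: 26 + 7 + 11 + 60 + 13 + 27 + 51 + 20 + 64 = 279.
Total exposure: 3 + 1 + 3 + 7 + 3 + 5 + 6 + 2 + 6 = 36 days.
Posterior: α' = 7 + 279 = 286, β' = 14 + 36 = 50.
Posterior mean = α'/β' = 286/50 = 143/25.

143/25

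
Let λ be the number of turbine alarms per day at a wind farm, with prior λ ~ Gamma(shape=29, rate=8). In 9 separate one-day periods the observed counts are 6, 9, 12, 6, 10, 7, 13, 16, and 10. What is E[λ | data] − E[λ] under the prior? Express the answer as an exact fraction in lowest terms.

Total count: 6 + 9 + 12 + 6 + 10 + 7 + 13 + 16 + 10 = 89.
Total exposure: 9 days.
Posterior: α' = 29 + 89 = 118, β' = 8 + 9 = 17.
Posterior mean = 118/17 = 118/17; prior mean = 29/8 = 29/8. Difference = 118/17 − 29/8 = 451/136.

451/136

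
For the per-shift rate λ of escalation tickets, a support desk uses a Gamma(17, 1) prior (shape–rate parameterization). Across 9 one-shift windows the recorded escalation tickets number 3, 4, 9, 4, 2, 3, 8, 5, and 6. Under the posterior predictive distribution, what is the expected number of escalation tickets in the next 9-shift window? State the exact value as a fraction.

Total count: 3 + 4 + 9 + 4 + 2 + 3 + 8 + 5 + 6 = 44.
Total exposure: 9 shifts.
Gamma(α, β) with Poisson data over total exposure Σt gives posterior Gamma(α+Σx, β+Σt) = Gamma(61, 10).
Predictive mean over a 9-shift window = T·E[λ|data] = 9·61/10 = 549/10.

549/10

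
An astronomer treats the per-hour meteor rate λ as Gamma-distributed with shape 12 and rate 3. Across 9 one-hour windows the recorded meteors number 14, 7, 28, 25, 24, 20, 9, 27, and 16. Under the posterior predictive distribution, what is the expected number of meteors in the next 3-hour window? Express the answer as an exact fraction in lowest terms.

91/2

Total count: 14 + 7 + 28 + 25 + 24 + 20 + 9 + 27 + 16 = 170.
Total exposure: 9 hours.
By Gamma–Poisson conjugacy, the posterior is Gamma(α + Σx, β + Σt) = Gamma(12 + 170, 3 + 9) = Gamma(182, 12).
Predictive mean over a 3-hour window = T·E[λ|data] = 3·182/12 = 91/2.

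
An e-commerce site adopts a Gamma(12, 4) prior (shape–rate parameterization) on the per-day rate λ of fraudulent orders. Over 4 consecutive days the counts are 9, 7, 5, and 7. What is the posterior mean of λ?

5

Total count: 9 + 7 + 5 + 7 = 28.
Total exposure: 4 days.
Gamma(α, β) with Poisson data over total exposure Σt gives posterior Gamma(α+Σx, β+Σt) = Gamma(40, 8).
Posterior mean = α'/β' = 40/8 = 5.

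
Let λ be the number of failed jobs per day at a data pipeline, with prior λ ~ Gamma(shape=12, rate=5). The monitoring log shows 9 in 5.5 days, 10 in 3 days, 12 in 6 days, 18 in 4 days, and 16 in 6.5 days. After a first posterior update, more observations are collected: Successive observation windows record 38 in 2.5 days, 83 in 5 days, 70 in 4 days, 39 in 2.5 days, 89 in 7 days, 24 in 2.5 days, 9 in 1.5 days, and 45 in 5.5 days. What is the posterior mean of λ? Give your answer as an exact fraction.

948/121

Total count: 9 + 10 + 12 + 18 + 16 = 65.
Total exposure: 5.5 + 3 + 6 + 4 + 6.5 = 25 days.
After the first batch: Gamma(12 + 65, 5 + 25) = Gamma(77, 30).
Total count: 38 + 83 + 70 + 39 + 89 + 24 + 9 + 45 = 397.
Total exposure: 2.5 + 5 + 4 + 2.5 + 7 + 2.5 + 1.5 + 5.5 = 30.5 days.
After the second batch: Gamma(77 + 397, 30 + 30.5) = Gamma(474, 121/2).
Posterior mean = α'/β' = 474/(121/2) = 948/121.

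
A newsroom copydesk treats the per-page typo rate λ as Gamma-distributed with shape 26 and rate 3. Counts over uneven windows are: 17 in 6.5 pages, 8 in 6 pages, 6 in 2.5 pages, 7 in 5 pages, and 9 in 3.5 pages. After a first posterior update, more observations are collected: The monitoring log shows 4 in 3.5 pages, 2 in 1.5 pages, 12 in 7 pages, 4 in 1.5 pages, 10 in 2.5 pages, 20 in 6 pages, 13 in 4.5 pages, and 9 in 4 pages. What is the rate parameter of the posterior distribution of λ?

Total count: 17 + 8 + 6 + 7 + 9 = 47.
Total exposure: 6.5 + 6 + 2.5 + 5 + 3.5 = 23.5 pages.
After the first batch: Gamma(26 + 47, 3 + 23.5) = Gamma(73, 53/2).
Total count: 4 + 2 + 12 + 4 + 10 + 20 + 13 + 9 = 74.
Total exposure: 3.5 + 1.5 + 7 + 1.5 + 2.5 + 6 + 4.5 + 4 = 30.5 pages.
After the second batch: Gamma(73 + 74, 53/2 + 30.5) = Gamma(147, 57).

57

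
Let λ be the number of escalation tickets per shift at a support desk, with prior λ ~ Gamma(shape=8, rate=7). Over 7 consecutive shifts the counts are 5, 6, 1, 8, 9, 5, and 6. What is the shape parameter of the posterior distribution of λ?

48

Total count: 5 + 6 + 1 + 8 + 9 + 5 + 6 = 40.
Total exposure: 7 shifts.
Gamma(α, β) with Poisson data over total exposure Σt gives posterior Gamma(α+Σx, β+Σt) = Gamma(48, 14).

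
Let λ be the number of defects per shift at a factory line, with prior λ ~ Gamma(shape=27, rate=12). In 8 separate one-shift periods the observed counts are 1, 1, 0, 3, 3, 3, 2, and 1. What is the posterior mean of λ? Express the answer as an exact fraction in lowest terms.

41/20

Total count: 1 + 1 + 0 + 3 + 3 + 3 + 2 + 1 = 14.
Total exposure: 8 shifts.
Gamma(α, β) with Poisson data over total exposure Σt gives posterior Gamma(α+Σx, β+Σt) = Gamma(41, 20).
Posterior mean = α'/β' = 41/20.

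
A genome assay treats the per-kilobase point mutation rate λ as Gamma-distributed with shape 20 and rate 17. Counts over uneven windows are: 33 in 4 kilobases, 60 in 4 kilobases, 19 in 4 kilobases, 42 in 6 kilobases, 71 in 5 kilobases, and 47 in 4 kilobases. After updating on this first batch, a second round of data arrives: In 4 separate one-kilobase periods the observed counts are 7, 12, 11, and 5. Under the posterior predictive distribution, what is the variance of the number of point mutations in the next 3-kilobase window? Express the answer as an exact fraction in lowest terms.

Total count: 33 + 60 + 19 + 42 + 71 + 47 = 272.
Total exposure: 4 + 4 + 4 + 6 + 5 + 4 = 27 kilobases.
After the first batch: Gamma(20 + 272, 17 + 27) = Gamma(292, 44).
Total count: 7 + 12 + 11 + 5 = 35.
Total exposure: 4 kilobases.
After the second batch: Gamma(292 + 35, 44 + 4) = Gamma(327, 48).
The posterior predictive for a window of length T is Negative Binomial with variance T·α'·(β'+T)/β'² = 3·327·51/2304 = 5559/256.

5559/256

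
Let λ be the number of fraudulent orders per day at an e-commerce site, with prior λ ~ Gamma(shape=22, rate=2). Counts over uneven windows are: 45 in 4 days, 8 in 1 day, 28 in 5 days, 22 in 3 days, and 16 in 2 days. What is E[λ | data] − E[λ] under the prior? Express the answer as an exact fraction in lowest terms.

-46/17

Total count: 45 + 8 + 28 + 22 + 16 = 119.
Total exposure: 4 + 1 + 5 + 3 + 2 = 15 days.
Posterior: α' = 22 + 119 = 141, β' = 2 + 15 = 17.
Posterior mean = 141/17 = 141/17; prior mean = 22/2 = 11. Difference = 141/17 − 11 = -46/17.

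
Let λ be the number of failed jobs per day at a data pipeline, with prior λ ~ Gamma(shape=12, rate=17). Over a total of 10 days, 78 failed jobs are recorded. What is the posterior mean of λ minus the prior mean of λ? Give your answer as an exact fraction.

134/51

Total count 78 over total exposure 10 days.
The Gamma prior is conjugate for the Poisson rate, so λ | data ~ Gamma(12+78, 17+10) = Gamma(90, 27).
Posterior mean = 90/27 = 10/3; prior mean = 12/17 = 12/17. Difference = 10/3 − 12/17 = 134/51.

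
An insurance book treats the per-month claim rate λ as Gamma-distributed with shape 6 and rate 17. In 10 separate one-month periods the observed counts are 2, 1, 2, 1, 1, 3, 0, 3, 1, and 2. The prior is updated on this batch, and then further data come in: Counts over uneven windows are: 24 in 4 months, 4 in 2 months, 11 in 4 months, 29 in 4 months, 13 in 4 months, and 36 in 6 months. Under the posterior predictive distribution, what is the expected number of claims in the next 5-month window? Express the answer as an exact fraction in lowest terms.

Total count: 2 + 1 + 2 + 1 + 1 + 3 + 0 + 3 + 1 + 2 = 16.
Total exposure: 10 months.
After the first batch: Gamma(6 + 16, 17 + 10) = Gamma(22, 27).
Total count: 24 + 4 + 11 + 29 + 13 + 36 = 117.
Total exposure: 4 + 2 + 4 + 4 + 4 + 6 = 24 months.
After the second batch: Gamma(22 + 117, 27 + 24) = Gamma(139, 51).
Predictive mean over a 5-month window = T·E[λ|data] = 5·139/51 = 695/51.

695/51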